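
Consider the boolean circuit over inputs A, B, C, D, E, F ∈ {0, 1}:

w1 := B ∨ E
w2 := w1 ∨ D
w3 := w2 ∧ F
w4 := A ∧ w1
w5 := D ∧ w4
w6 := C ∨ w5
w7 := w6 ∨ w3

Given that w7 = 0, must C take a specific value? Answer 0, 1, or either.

0

w7 = w6 ∨ w3 must be 0, so both w6 = 0 and w3 = 0.
w6 = C ∨ w5 must be 0, so both C = 0 and w5 = 0.
w3 = w2 ∧ F must be 0, so at least one of w2, F is 0.
Every assignment with w7 = 0 has C = 0; there are 15 such assignment(s).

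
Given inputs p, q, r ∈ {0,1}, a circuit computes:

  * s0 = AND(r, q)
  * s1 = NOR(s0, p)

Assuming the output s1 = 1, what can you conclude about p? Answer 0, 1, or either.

s1 = NOR(s0, p) must be 1, so both s0 = 0 and p = 0.
s0 = AND(r, q) must be 0, so at least one of r, q is 0.
Every assignment with s1 = 1 has p = 0; there are 3 such assignment(s).
  p=0, q=0, r=0
  p=0, q=0, r=1
  p=0, q=1, r=0

0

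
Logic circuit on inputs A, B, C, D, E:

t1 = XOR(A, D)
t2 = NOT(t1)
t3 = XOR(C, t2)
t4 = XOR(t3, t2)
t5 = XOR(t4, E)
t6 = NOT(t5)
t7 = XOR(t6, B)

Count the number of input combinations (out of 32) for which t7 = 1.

t7 = XOR(t6, B) must be 1, so t6 and B differ.
Enumerating the 32 input combinations, 16 give t7 = 1 and 16 give t7 = 0.

16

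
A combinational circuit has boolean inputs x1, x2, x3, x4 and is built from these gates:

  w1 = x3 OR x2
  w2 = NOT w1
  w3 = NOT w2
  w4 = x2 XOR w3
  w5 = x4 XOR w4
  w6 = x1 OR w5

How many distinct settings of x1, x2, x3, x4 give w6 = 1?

w6 = x1 OR w5 must be 1, so at least one of x1, w5 is 1.
Enumerating the 16 input combinations, 12 give w6 = 1 and 4 give w6 = 0.

12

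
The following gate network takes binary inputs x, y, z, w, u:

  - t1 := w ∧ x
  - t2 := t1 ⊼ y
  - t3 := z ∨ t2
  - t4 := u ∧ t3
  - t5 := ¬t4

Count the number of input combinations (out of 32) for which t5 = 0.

15

t5 = ¬t4 must be 0, so t4 = 1.
Enumerating the 32 input combinations, 15 give t5 = 0 and 17 give t5 = 1.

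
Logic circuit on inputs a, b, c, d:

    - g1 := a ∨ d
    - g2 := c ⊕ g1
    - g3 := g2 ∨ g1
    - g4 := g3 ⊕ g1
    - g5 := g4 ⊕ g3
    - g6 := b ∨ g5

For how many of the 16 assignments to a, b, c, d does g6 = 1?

g6 = b ∨ g5 must be 1, so at least one of b, g5 is 1.
Enumerating the 16 input combinations, 14 give g6 = 1 and 2 give g6 = 0.

14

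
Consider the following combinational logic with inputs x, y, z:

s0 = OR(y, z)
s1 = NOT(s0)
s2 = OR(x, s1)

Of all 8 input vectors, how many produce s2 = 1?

s2 = OR(x, s1) must be 1, so at least one of x, s1 is 1.
Enumerating the 8 input combinations, 5 give s2 = 1 and 3 give s2 = 0.

5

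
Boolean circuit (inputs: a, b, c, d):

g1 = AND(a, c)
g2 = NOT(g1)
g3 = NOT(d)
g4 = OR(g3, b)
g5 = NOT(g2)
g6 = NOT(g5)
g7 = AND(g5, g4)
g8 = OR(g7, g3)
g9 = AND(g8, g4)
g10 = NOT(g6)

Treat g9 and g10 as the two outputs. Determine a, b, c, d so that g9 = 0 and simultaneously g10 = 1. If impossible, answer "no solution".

Check with a=1, b=0, c=1, d=1:
g1 = AND(a, c) = AND(1, 1) = 1
g2 = NOT(g1) = NOT 1 = 0
g3 = NOT(d) = NOT 1 = 0
g4 = OR(g3, b) = OR(0, 0) = 0
g5 = NOT(g2) = NOT 0 = 1
g6 = NOT(g5) = NOT 1 = 0
g7 = AND(g5, g4) = AND(1, 0) = 0
g8 = OR(g7, g3) = OR(0, 0) = 0
g9 = AND(g8, g4) = AND(0, 0) = 0
g10 = NOT(g6) = NOT 0 = 1
So g9 = 0 and g10 = 1.

a=1, b=0, c=1, d=1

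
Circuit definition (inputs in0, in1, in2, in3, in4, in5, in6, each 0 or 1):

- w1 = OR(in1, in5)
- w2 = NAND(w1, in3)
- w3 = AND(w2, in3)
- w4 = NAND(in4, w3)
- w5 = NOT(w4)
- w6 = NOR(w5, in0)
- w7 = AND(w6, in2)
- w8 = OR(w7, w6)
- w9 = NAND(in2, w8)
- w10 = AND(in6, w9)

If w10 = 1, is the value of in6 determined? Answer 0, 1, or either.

w10 = AND(in6, w9) must be 1, so both in6 = 1 and w9 = 1.
w9 = NAND(in2, w8) must be 1, so at least one of in2, w8 is 0.
Every assignment with w10 = 1 has in6 = 1; there are 49 such assignment(s).

1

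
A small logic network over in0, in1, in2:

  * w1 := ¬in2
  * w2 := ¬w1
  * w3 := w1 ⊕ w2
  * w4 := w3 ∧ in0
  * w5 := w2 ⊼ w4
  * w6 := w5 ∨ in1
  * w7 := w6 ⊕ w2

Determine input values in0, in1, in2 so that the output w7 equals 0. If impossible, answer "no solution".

in0=0, in1=0, in2=1

w7 = w6 ⊕ w2 must be 0, so w6 and w2 are equal.
Check with in0=0, in1=0, in2=1:
w1 = ¬in2 = ¬1 = 0
w2 = ¬w1 = ¬0 = 1
w3 = w1 ⊕ w2 = 0 ⊕ 1 = 1
w4 = w3 ∧ in0 = 1 ∧ 0 = 0
w5 = w2 ⊼ w4 = 1 ⊼ 0 = 1
w6 = w5 ∨ in1 = 1 ∨ 0 = 1
w7 = w6 ⊕ w2 = 1 ⊕ 1 = 0
So w7 = 0 as required.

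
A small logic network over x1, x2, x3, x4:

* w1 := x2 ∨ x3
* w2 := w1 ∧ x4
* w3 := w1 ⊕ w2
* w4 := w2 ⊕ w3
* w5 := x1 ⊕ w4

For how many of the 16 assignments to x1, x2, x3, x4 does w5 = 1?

w5 = x1 ⊕ w4 must be 1, so x1 and w4 differ.
Enumerating the 16 input combinations, 8 give w5 = 1 and 8 give w5 = 0.

8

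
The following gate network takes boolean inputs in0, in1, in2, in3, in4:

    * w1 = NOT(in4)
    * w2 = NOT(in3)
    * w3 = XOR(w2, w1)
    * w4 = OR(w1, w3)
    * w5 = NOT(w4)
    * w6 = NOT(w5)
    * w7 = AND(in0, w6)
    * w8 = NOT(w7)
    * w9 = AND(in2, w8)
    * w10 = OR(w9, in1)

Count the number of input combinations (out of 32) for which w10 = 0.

11

w10 = OR(w9, in1) must be 0, so both w9 = 0 and in1 = 0.
Enumerating the 32 input combinations, 11 give w10 = 0 and 21 give w10 = 1.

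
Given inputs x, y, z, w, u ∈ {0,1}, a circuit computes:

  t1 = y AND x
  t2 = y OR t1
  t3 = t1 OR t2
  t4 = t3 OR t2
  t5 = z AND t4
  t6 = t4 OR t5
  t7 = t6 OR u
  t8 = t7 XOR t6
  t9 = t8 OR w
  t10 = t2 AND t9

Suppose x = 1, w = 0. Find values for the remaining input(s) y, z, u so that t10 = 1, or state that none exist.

no solution exists

With x = 1, w = 0 fixed, none of the 8 settings of y, z, u give t10 = 1.
For example, with y=0, z=0, u=1:
t1 = y AND x = 0 AND 1 = 0
t2 = y OR t1 = 0 OR 0 = 0
t3 = t1 OR t2 = 0 OR 0 = 0
t4 = t3 OR t2 = 0 OR 0 = 0
t5 = z AND t4 = 0 AND 0 = 0
t6 = t4 OR t5 = 0 OR 0 = 0
t7 = t6 OR u = 0 OR 1 = 1
t8 = t7 XOR t6 = 1 XOR 0 = 1
t9 = t8 OR w = 1 OR 0 = 1
t10 = t2 AND t9 = 0 AND 1 = 0
giving t10 = 0 ≠ 1.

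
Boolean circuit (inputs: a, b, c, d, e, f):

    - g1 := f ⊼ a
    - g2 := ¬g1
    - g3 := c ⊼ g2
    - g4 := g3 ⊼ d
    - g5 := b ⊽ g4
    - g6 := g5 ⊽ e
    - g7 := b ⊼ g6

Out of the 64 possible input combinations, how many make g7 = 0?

16

g7 = b ⊼ g6 must be 0, so both b = 1 and g6 = 1.
g6 = g5 ⊽ e must be 1, so both g5 = 0 and e = 0.
g5 = b ⊽ g4 must be 0, so at least one of b, g4 is 1.
Enumerating the 64 input combinations, 16 give g7 = 0 and 48 give g7 = 1.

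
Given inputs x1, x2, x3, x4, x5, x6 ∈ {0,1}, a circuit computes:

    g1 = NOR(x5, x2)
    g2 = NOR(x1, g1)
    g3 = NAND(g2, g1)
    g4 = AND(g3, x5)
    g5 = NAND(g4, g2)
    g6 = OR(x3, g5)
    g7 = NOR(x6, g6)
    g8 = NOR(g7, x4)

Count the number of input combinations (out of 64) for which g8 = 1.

30

g8 = NOR(g7, x4) must be 1, so both g7 = 0 and x4 = 0.
g7 = NOR(x6, g6) must be 0, so at least one of x6, g6 is 1.
Enumerating the 64 input combinations, 30 give g8 = 1 and 34 give g8 = 0.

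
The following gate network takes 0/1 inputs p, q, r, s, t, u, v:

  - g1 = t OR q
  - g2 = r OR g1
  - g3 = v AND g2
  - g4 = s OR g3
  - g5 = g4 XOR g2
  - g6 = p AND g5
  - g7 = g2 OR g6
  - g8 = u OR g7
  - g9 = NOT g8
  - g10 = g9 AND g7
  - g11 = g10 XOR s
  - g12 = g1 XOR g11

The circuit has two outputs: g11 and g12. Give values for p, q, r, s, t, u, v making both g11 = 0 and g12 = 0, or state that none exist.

p=1, q=0, r=1, s=0, t=0, u=1, v=0

Check with p=1, q=0, r=1, s=0, t=0, u=1, v=0:
g1 = t OR q = 0 OR 0 = 0
g2 = r OR g1 = 1 OR 0 = 1
g3 = v AND g2 = 0 AND 1 = 0
g4 = s OR g3 = 0 OR 0 = 0
g5 = g4 XOR g2 = 0 XOR 1 = 1
g6 = p AND g5 = 1 AND 1 = 1
g7 = g2 OR g6 = 1 OR 1 = 1
g8 = u OR g7 = 1 OR 1 = 1
g9 = NOT g8 = NOT 1 = 0
g10 = g9 AND g7 = 0 AND 1 = 0
g11 = g10 XOR s = 0 XOR 0 = 0
g12 = g1 XOR g11 = 0 XOR 0 = 0
So g11 = 0 and g12 = 0.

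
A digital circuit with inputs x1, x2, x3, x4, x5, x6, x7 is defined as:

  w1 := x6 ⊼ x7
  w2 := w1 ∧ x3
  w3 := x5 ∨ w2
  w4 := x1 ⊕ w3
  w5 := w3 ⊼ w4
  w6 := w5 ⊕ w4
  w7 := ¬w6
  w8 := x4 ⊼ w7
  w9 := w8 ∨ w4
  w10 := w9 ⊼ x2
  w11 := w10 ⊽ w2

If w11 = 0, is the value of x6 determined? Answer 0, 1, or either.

Both values of x6 occur among assignments with w11 = 0:
  x6=0: x1=0, x2=0, x3=0, x4=0, x5=0, x6=0, x7=0
  x6=1: x1=0, x2=0, x3=0, x4=0, x5=0, x6=1, x7=0

either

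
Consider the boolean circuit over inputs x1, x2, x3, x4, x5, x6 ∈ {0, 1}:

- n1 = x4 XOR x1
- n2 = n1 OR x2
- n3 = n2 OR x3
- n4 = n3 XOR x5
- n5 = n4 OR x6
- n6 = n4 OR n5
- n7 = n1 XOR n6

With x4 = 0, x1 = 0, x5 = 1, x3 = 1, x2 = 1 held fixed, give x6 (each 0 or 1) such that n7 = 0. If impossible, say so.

n7 = n1 XOR n6 must be 0, so n1 and n6 are equal.
Check with x4 = 0, x1 = 0, x5 = 1, x3 = 1, x2 = 1 and x6=0:
n1 = x4 XOR x1 = 0 XOR 0 = 0
n2 = n1 OR x2 = 0 OR 1 = 1
n3 = n2 OR x3 = 1 OR 1 = 1
n4 = n3 XOR x5 = 1 XOR 1 = 0
n5 = n4 OR x6 = 0 OR 0 = 0
n6 = n4 OR n5 = 0 OR 0 = 0
n7 = n1 XOR n6 = 0 XOR 0 = 0
So n7 = 0.

x6=0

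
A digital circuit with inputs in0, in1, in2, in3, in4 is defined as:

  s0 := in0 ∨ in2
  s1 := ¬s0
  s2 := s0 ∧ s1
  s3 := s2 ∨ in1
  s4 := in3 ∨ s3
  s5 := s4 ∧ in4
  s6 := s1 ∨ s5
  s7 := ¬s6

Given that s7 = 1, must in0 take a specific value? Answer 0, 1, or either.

Both values of in0 occur among assignments with s7 = 1:
  in0=0: in0=0, in1=0, in2=1, in3=0, in4=0
  in0=1: in0=1, in1=0, in2=0, in3=0, in4=0

either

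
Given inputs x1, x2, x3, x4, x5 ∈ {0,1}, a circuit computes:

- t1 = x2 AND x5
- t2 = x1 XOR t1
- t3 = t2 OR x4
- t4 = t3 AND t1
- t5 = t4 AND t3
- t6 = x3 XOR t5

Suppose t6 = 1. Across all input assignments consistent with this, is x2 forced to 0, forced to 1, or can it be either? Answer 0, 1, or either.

either

Both values of x2 occur among assignments with t6 = 1:
  x2=0: x1=0, x2=0, x3=1, x4=0, x5=0
  x2=1: x1=0, x2=1, x3=0, x4=0, x5=1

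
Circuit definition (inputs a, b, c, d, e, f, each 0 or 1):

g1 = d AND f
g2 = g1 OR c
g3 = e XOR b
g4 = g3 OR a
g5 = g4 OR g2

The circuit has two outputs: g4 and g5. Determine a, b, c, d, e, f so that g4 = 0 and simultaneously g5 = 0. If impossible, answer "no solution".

a=0 b=0 c=0 d=1 e=0 f=0

Check with a=0 b=0 c=0 d=1 e=0 f=0:
g1 = d AND f = 1 AND 0 = 0
g2 = g1 OR c = 0 OR 0 = 0
g3 = e XOR b = 0 XOR 0 = 0
g4 = g3 OR a = 0 OR 0 = 0
g5 = g4 OR g2 = 0 OR 0 = 0
So g4 = 0 and g5 = 0.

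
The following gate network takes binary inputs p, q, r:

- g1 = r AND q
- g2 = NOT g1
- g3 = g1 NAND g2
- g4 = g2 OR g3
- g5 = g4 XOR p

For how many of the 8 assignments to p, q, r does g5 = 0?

g5 = g4 XOR p must be 0, so g4 and p are equal.
Satisfying assignments:
  p=1, q=0, r=0
  p=1, q=0, r=1
  p=1, q=1, r=0
  p=1, q=1, r=1

4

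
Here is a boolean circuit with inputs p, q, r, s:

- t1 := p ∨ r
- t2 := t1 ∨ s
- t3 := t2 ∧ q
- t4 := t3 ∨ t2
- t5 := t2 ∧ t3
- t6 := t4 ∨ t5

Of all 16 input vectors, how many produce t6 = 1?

14

t6 = t4 ∨ t5 must be 1, so at least one of t4, t5 is 1.
Enumerating the 16 input combinations, 14 give t6 = 1 and 2 give t6 = 0.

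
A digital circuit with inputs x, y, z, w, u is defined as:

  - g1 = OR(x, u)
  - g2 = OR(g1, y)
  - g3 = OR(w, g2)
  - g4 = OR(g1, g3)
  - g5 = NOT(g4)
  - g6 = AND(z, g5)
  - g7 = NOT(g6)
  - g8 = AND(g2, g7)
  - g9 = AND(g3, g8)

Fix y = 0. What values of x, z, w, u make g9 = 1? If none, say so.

x=0, z=1, w=1, u=1

g9 = AND(g3, g8) must be 1, so both g3 = 1 and g8 = 1.
g3 = OR(w, g2) must be 1, so at least one of w, g2 is 1.
Check with y = 0 and x=0, z=1, w=1, u=1:
g1 = OR(x, u) = OR(0, 1) = 1
g2 = OR(g1, y) = OR(1, 0) = 1
g3 = OR(w, g2) = OR(1, 1) = 1
g4 = OR(g1, g3) = OR(1, 1) = 1
g5 = NOT(g4) = NOT 1 = 0
g6 = AND(z, g5) = AND(1, 0) = 0
g7 = NOT(g6) = NOT 0 = 1
g8 = AND(g2, g7) = AND(1, 1) = 1
g9 = AND(g3, g8) = AND(1, 1) = 1
So g9 = 1.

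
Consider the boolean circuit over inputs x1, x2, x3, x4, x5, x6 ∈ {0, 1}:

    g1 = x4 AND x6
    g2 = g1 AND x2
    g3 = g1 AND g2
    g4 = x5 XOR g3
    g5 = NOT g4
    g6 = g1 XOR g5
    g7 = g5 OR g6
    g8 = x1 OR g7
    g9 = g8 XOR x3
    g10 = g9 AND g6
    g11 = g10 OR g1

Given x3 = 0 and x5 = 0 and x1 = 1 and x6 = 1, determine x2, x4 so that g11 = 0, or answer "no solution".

With x3 = 0 and x5 = 0 and x1 = 1 and x6 = 1 fixed, none of the 4 settings of x2, x4 give g11 = 0.
For example, with x2=1, x4=0:
g1 = x4 AND x6 = 0 AND 1 = 0
g2 = g1 AND x2 = 0 AND 1 = 0
g3 = g1 AND g2 = 0 AND 0 = 0
g4 = x5 XOR g3 = 0 XOR 0 = 0
g5 = NOT g4 = NOT 0 = 1
g6 = g1 XOR g5 = 0 XOR 1 = 1
g7 = g5 OR g6 = 1 OR 1 = 1
g8 = x1 OR g7 = 1 OR 1 = 1
g9 = g8 XOR x3 = 1 XOR 0 = 1
g10 = g9 AND g6 = 1 AND 1 = 1
g11 = g10 OR g1 = 1 OR 0 = 1
giving g11 = 1 ≠ 0.

no solution exists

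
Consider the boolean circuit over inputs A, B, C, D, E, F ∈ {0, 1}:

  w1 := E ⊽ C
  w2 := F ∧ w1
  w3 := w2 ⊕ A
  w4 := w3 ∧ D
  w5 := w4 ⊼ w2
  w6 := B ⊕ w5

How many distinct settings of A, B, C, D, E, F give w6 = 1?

32

w6 = B ⊕ w5 must be 1, so B and w5 differ.
Enumerating the 64 input combinations, 32 give w6 = 1 and 32 give w6 = 0.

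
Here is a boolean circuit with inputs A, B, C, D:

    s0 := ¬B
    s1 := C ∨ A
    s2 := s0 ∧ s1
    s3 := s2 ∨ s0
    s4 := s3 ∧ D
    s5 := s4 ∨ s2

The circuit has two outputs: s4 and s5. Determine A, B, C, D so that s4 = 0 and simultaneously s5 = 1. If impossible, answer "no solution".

A=1 B=0 C=0 D=0

Check with A=1 B=0 C=0 D=0:
s0 = ¬B = ¬0 = 1
s1 = C ∨ A = 0 ∨ 1 = 1
s2 = s0 ∧ s1 = 1 ∧ 1 = 1
s3 = s2 ∨ s0 = 1 ∨ 1 = 1
s4 = s3 ∧ D = 1 ∧ 0 = 0
s5 = s4 ∨ s2 = 0 ∨ 1 = 1
So s4 = 0 and s5 = 1.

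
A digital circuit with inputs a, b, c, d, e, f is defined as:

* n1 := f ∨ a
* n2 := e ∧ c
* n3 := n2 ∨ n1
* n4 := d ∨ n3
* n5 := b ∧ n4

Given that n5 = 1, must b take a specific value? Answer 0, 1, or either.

n5 = b ∧ n4 must be 1, so both b = 1 and n4 = 1.
n4 = d ∨ n3 must be 1, so at least one of d, n3 is 1.
Every assignment with n5 = 1 has b = 1; there are 29 such assignment(s).

1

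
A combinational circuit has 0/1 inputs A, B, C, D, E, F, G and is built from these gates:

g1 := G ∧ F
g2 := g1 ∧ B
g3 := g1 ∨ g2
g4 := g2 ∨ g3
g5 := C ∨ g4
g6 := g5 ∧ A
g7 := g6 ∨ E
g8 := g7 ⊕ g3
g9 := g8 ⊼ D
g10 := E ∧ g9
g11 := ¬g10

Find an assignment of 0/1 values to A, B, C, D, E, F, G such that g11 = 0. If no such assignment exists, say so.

A=0, B=0, C=1, D=0, E=1, F=0, G=0

g11 = ¬g10 must be 0, so g10 = 1.
g10 = E ∧ g9 must be 1, so both E = 1 and g9 = 1.
g9 = g8 ⊼ D must be 1, so at least one of g8, D is 0.
Check with A=0, B=0, C=1, D=0, E=1, F=0, G=0:
g1 = G ∧ F = 0 ∧ 0 = 0
g2 = g1 ∧ B = 0 ∧ 0 = 0
g3 = g1 ∨ g2 = 0 ∨ 0 = 0
g4 = g2 ∨ g3 = 0 ∨ 0 = 0
g5 = C ∨ g4 = 1 ∨ 0 = 1
g6 = g5 ∧ A = 1 ∧ 0 = 0
g7 = g6 ∨ E = 0 ∨ 1 = 1
g8 = g7 ⊕ g3 = 1 ⊕ 0 = 1
g9 = g8 ⊼ D = 1 ⊼ 0 = 1
g10 = E ∧ g9 = 1 ∧ 1 = 1
g11 = ¬g10 = ¬1 = 0
So g11 = 0 as required.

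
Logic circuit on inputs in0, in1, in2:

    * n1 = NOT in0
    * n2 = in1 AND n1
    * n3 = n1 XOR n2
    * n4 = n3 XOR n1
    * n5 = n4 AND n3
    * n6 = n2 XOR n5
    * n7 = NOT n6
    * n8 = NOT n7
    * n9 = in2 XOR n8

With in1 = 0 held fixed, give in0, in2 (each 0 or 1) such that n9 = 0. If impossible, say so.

in0=0 in2=0

Check with in1 = 0 and in0=0, in2=0:
n1 = NOT in0 = NOT 0 = 1
n2 = in1 AND n1 = 0 AND 1 = 0
n3 = n1 XOR n2 = 1 XOR 0 = 1
n4 = n3 XOR n1 = 1 XOR 1 = 0
n5 = n4 AND n3 = 0 AND 1 = 0
n6 = n2 XOR n5 = 0 XOR 0 = 0
n7 = NOT n6 = NOT 0 = 1
n8 = NOT n7 = NOT 1 = 0
n9 = in2 XOR n8 = 0 XOR 0 = 0
So n9 = 0.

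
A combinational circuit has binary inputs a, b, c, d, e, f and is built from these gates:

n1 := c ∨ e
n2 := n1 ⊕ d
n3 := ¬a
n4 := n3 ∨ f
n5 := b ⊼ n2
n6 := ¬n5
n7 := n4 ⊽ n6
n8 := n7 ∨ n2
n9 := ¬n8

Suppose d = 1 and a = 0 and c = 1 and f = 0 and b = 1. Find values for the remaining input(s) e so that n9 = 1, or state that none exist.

e=1

n9 = ¬n8 must be 1, so n8 = 0.
n8 = n7 ∨ n2 must be 0, so both n7 = 0 and n2 = 0.
Check with d = 1 and a = 0 and c = 1 and f = 0 and b = 1 and e=1:
n1 = c ∨ e = 1 ∨ 1 = 1
n2 = n1 ⊕ d = 1 ⊕ 1 = 0
n3 = ¬a = ¬0 = 1
n4 = n3 ∨ f = 1 ∨ 0 = 1
n5 = b ⊼ n2 = 1 ⊼ 0 = 1
n6 = ¬n5 = ¬1 = 0
n7 = n4 ⊽ n6 = 1 ⊽ 0 = 0
n8 = n7 ∨ n2 = 0 ∨ 0 = 0
n9 = ¬n8 = ¬0 = 1
So n9 = 1.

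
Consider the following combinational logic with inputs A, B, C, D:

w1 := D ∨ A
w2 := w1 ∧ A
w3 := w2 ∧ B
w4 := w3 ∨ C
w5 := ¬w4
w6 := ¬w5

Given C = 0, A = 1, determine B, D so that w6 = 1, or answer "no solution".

B=1, D=1

Check with C = 0, A = 1 and B=1, D=1:
w1 = D ∨ A = 1 ∨ 1 = 1
w2 = w1 ∧ A = 1 ∧ 1 = 1
w3 = w2 ∧ B = 1 ∧ 1 = 1
w4 = w3 ∨ C = 1 ∨ 0 = 1
w5 = ¬w4 = ¬1 = 0
w6 = ¬w5 = ¬0 = 1
So w6 = 1.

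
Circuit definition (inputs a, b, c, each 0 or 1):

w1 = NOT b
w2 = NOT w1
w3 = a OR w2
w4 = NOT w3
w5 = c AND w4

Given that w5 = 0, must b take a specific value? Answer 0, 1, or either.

either

Both values of b occur among assignments with w5 = 0:
  b=0: a=0, b=0, c=0
  b=1: a=0, b=1, c=0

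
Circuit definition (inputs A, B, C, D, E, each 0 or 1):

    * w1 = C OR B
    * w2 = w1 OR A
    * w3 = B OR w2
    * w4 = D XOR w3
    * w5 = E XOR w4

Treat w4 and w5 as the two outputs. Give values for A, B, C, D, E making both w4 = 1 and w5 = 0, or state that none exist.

Check with A=1 B=0 C=0 D=0 E=1:
w1 = C OR B = 0 OR 0 = 0
w2 = w1 OR A = 0 OR 1 = 1
w3 = B OR w2 = 0 OR 1 = 1
w4 = D XOR w3 = 0 XOR 1 = 1
w5 = E XOR w4 = 1 XOR 1 = 0
So w4 = 1 and w5 = 0.

A=1 B=0 C=0 D=0 E=1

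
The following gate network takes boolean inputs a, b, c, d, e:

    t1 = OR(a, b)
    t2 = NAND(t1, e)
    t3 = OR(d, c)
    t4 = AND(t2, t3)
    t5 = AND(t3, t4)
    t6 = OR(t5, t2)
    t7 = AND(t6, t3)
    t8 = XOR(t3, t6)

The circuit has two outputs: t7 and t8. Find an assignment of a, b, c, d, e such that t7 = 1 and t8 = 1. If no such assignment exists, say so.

no solution exists

Across all 32 input combinations, none give both t7 = 1 and t8 = 1.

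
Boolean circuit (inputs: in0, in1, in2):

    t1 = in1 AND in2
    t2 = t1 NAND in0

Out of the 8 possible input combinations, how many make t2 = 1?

7

t2 = t1 NAND in0 must be 1, so at least one of t1, in0 is 0.
Enumerating the 8 input combinations, 7 give t2 = 1 and 1 give t2 = 0.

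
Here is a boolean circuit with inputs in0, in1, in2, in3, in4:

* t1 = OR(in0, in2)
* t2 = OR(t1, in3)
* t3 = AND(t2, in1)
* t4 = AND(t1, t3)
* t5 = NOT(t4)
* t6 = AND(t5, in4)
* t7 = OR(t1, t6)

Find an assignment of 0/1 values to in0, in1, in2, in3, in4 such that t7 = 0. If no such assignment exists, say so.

in0=0, in1=1, in2=0, in3=0, in4=0

Check with in0=0, in1=1, in2=0, in3=0, in4=0:
t1 = OR(in0, in2) = OR(0, 0) = 0
t2 = OR(t1, in3) = OR(0, 0) = 0
t3 = AND(t2, in1) = AND(0, 1) = 0
t4 = AND(t1, t3) = AND(0, 0) = 0
t5 = NOT(t4) = NOT 0 = 1
t6 = AND(t5, in4) = AND(1, 0) = 0
t7 = OR(t1, t6) = OR(0, 0) = 0
So t7 = 0 as required.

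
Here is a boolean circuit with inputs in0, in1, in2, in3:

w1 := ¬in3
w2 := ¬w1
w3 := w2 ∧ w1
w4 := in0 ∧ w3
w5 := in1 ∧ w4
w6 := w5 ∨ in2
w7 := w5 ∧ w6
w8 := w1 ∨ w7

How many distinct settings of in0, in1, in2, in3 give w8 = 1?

8

w8 = w1 ∨ w7 must be 1, so at least one of w1, w7 is 1.
Enumerating the 16 input combinations, 8 give w8 = 1 and 8 give w8 = 0.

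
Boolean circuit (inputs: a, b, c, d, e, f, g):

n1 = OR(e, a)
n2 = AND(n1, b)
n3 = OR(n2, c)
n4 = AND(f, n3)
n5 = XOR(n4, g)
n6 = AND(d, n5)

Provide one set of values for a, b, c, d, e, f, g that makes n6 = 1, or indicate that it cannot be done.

a=1 b=1 c=1 d=1 e=1 f=0 g=1

n6 = AND(d, n5) must be 1, so both d = 1 and n5 = 1.
n5 = XOR(n4, g) must be 1, so n4 and g differ.
Check with a=1 b=1 c=1 d=1 e=1 f=0 g=1:
n1 = OR(e, a) = OR(1, 1) = 1
n2 = AND(n1, b) = AND(1, 1) = 1
n3 = OR(n2, c) = OR(1, 1) = 1
n4 = AND(f, n3) = AND(0, 1) = 0
n5 = XOR(n4, g) = XOR(0, 1) = 1
n6 = AND(d, n5) = AND(1, 1) = 1
So n6 = 1 as required.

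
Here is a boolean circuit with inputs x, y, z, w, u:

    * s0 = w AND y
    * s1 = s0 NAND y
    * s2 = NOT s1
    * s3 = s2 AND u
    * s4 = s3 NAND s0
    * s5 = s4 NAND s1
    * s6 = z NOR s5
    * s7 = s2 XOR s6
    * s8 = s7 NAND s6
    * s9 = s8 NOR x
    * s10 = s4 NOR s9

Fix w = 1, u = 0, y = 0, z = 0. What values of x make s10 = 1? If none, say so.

no solution exists

With w = 1, u = 0, y = 0, z = 0 fixed, none of the 2 settings of x give s10 = 1.
For example, with x=1:
s0 = w AND y = 1 AND 0 = 0
s1 = s0 NAND y = 0 NAND 0 = 1
s2 = NOT s1 = NOT 1 = 0
s3 = s2 AND u = 0 AND 0 = 0
s4 = s3 NAND s0 = 0 NAND 0 = 1
s5 = s4 NAND s1 = 1 NAND 1 = 0
s6 = z NOR s5 = 0 NOR 0 = 1
s7 = s2 XOR s6 = 0 XOR 1 = 1
s8 = s7 NAND s6 = 1 NAND 1 = 0
s9 = s8 NOR x = 0 NOR 1 = 0
s10 = s4 NOR s9 = 1 NOR 0 = 0
giving s10 = 0 ≠ 1.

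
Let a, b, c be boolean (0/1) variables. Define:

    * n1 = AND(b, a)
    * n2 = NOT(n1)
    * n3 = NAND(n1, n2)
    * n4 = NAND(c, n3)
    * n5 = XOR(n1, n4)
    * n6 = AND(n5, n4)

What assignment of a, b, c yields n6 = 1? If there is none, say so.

Check with a=1, b=0, c=0:
n1 = AND(b, a) = AND(0, 1) = 0
n2 = NOT(n1) = NOT 0 = 1
n3 = NAND(n1, n2) = NAND(0, 1) = 1
n4 = NAND(c, n3) = NAND(0, 1) = 1
n5 = XOR(n1, n4) = XOR(0, 1) = 1
n6 = AND(n5, n4) = AND(1, 1) = 1
So n6 = 1 as required.

a=1, b=0, c=0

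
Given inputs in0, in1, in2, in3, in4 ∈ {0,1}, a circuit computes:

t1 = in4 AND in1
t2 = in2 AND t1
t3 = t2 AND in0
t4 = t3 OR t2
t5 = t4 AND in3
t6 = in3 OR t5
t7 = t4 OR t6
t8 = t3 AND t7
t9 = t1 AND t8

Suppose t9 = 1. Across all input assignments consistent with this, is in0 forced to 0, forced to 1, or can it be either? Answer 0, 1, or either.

t9 = t1 AND t8 must be 1, so both t1 = 1 and t8 = 1.
Every assignment with t9 = 1 has in0 = 1; there are 2 such assignment(s).
  in0=1, in1=1, in2=1, in3=0, in4=1
  in0=1, in1=1, in2=1, in3=1, in4=1

1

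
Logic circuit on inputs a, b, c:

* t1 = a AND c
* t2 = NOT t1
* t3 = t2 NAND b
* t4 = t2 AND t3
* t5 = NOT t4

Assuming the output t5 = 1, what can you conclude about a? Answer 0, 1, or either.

Both values of a occur among assignments with t5 = 1:
  a=0: a=0, b=1, c=0
  a=1: a=1, b=0, c=1

either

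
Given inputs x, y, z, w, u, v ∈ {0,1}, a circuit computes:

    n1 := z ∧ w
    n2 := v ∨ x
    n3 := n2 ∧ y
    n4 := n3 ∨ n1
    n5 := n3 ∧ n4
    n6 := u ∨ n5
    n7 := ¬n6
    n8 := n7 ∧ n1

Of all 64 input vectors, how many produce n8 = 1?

n8 = n7 ∧ n1 must be 1, so both n7 = 1 and n1 = 1.
n7 = ¬n6 must be 1, so n6 = 0.
n1 = z ∧ w must be 1, so both z = 1 and w = 1.
Satisfying assignments:
  x=0, y=0, z=1, w=1, u=0, v=0
  x=0, y=0, z=1, w=1, u=0, v=1
  x=0, y=1, z=1, w=1, u=0, v=0
  x=1, y=0, z=1, w=1, u=0, v=0
  x=1, y=0, z=1, w=1, u=0, v=1

5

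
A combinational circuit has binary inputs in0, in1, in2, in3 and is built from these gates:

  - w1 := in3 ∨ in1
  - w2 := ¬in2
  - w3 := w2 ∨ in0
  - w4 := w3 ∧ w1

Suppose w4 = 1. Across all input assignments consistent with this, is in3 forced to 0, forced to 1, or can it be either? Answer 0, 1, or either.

either

Both values of in3 occur among assignments with w4 = 1:
  in3=0: in0=0, in1=1, in2=0, in3=0
  in3=1: in0=0, in1=0, in2=0, in3=1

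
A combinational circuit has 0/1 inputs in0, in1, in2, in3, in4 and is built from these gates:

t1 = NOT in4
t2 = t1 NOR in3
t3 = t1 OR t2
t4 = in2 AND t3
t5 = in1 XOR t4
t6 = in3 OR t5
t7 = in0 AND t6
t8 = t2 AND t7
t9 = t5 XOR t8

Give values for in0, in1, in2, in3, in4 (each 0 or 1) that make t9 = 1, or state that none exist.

t9 = t5 XOR t8 must be 1, so t5 and t8 differ.
Check with in0=0 in1=0 in2=1 in3=0 in4=0:
t1 = NOT in4 = NOT 0 = 1
t2 = t1 NOR in3 = 1 NOR 0 = 0
t3 = t1 OR t2 = 1 OR 0 = 1
t4 = in2 AND t3 = 1 AND 1 = 1
t5 = in1 XOR t4 = 0 XOR 1 = 1
t6 = in3 OR t5 = 0 OR 1 = 1
t7 = in0 AND t6 = 0 AND 1 = 0
t8 = t2 AND t7 = 0 AND 0 = 0
t9 = t5 XOR t8 = 1 XOR 0 = 1
So t9 = 1 as required.

in0=0 in1=0 in2=1 in3=0 in4=0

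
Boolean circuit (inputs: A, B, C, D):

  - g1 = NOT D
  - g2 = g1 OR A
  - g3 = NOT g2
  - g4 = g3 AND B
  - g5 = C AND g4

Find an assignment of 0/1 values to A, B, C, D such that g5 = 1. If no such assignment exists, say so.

g5 = C AND g4 must be 1, so both C = 1 and g4 = 1.
g4 = g3 AND B must be 1, so both g3 = 1 and B = 1.
Check with A=0, B=1, C=1, D=1:
g1 = NOT D = NOT 1 = 0
g2 = g1 OR A = 0 OR 0 = 0
g3 = NOT g2 = NOT 0 = 1
g4 = g3 AND B = 1 AND 1 = 1
g5 = C AND g4 = 1 AND 1 = 1
So g5 = 1 as required.

A=0, B=1, C=1, D=1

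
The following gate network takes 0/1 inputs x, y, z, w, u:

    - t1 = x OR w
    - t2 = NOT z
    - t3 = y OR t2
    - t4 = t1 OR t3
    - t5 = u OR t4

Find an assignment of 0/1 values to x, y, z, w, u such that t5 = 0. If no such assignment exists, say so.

Check with x=0, y=0, z=1, w=0, u=0:
t1 = x OR w = 0 OR 0 = 0
t2 = NOT z = NOT 1 = 0
t3 = y OR t2 = 0 OR 0 = 0
t4 = t1 OR t3 = 0 OR 0 = 0
t5 = u OR t4 = 0 OR 0 = 0
So t5 = 0 as required.

x=0, y=0, z=1, w=0, u=0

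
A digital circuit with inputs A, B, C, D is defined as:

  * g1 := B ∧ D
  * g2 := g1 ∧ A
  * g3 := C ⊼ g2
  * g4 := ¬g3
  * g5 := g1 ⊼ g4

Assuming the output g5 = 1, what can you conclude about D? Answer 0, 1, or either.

either

Both values of D occur among assignments with g5 = 1:
  D=0: A=0, B=0, C=0, D=0
  D=1: A=0, B=0, C=0, D=1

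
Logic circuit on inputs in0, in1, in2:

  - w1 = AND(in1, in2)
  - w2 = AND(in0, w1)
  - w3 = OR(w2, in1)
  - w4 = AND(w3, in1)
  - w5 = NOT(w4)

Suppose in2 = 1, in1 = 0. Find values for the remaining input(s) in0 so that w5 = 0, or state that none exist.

no solution exists

With in2 = 1, in1 = 0 fixed, none of the 2 settings of in0 give w5 = 0.
For example, with in0=0:
w1 = AND(in1, in2) = AND(0, 1) = 0
w2 = AND(in0, w1) = AND(0, 0) = 0
w3 = OR(w2, in1) = OR(0, 0) = 0
w4 = AND(w3, in1) = AND(0, 0) = 0
w5 = NOT(w4) = NOT 0 = 1
giving w5 = 1 ≠ 0.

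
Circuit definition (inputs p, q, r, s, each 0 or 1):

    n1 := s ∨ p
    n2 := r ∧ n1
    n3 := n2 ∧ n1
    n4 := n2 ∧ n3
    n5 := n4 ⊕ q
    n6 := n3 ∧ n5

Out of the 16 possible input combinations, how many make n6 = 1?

3

n6 = n3 ∧ n5 must be 1, so both n3 = 1 and n5 = 1.
n3 = n2 ∧ n1 must be 1, so both n2 = 1 and n1 = 1.
n5 = n4 ⊕ q must be 1, so n4 and q differ.
Satisfying assignments:
  p=0, q=0, r=1, s=1
  p=1, q=0, r=1, s=0
  p=1, q=0, r=1, s=1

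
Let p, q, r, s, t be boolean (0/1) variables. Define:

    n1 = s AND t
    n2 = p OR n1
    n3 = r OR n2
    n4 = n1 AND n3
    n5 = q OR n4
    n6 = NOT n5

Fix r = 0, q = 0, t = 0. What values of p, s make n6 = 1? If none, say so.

n6 = NOT n5 must be 1, so n5 = 0.
n5 = q OR n4 must be 0, so both q = 0 and n4 = 0.
Check with r = 0, q = 0, t = 0 and p=1, s=0:
n1 = s AND t = 0 AND 0 = 0
n2 = p OR n1 = 1 OR 0 = 1
n3 = r OR n2 = 0 OR 1 = 1
n4 = n1 AND n3 = 0 AND 1 = 0
n5 = q OR n4 = 0 OR 0 = 0
n6 = NOT n5 = NOT 0 = 1
So n6 = 1.

p=1, s=0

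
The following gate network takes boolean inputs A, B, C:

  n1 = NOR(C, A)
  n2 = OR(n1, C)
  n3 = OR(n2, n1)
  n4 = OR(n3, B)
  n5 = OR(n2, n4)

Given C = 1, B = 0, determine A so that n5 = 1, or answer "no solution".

A=0

n5 = OR(n2, n4) must be 1, so at least one of n2, n4 is 1.
Check with C = 1, B = 0 and A=0:
n1 = NOR(C, A) = NOR(1, 0) = 0
n2 = OR(n1, C) = OR(0, 1) = 1
n3 = OR(n2, n1) = OR(1, 0) = 1
n4 = OR(n3, B) = OR(1, 0) = 1
n5 = OR(n2, n4) = OR(1, 1) = 1
So n5 = 1.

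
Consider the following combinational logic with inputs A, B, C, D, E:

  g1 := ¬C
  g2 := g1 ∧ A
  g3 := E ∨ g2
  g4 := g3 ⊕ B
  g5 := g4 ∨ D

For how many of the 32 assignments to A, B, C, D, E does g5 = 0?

g5 = g4 ∨ D must be 0, so both g4 = 0 and D = 0.
Enumerating the 32 input combinations, 8 give g5 = 0 and 24 give g5 = 1.

8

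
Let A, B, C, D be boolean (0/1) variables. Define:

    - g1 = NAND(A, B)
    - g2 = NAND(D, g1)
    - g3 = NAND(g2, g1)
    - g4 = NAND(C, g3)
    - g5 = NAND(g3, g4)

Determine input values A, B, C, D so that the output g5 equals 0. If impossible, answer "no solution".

g5 = NAND(g3, g4) must be 0, so both g3 = 1 and g4 = 1.
g3 = NAND(g2, g1) must be 1, so at least one of g2, g1 is 0.
g4 = NAND(C, g3) must be 1, so at least one of C, g3 is 0.
Check with A=0, B=0, C=0, D=1:
g1 = NAND(A, B) = NAND(0, 0) = 1
g2 = NAND(D, g1) = NAND(1, 1) = 0
g3 = NAND(g2, g1) = NAND(0, 1) = 1
g4 = NAND(C, g3) = NAND(0, 1) = 1
g5 = NAND(g3, g4) = NAND(1, 1) = 0
So g5 = 0 as required.

A=0, B=0, C=0, D=1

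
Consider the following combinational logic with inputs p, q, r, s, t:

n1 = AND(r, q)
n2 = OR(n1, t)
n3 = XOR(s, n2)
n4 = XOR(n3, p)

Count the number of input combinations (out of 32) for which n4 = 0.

n4 = XOR(n3, p) must be 0, so n3 and p are equal.
Enumerating the 32 input combinations, 16 give n4 = 0 and 16 give n4 = 1.

16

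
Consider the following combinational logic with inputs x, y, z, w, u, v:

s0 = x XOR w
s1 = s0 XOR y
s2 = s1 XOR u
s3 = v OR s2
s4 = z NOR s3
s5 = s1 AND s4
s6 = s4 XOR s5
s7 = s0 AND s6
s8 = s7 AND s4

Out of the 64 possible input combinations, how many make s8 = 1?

s8 = s7 AND s4 must be 1, so both s7 = 1 and s4 = 1.
Satisfying assignments:
  x=0, y=1, z=0, w=1, u=0, v=0
  x=1, y=1, z=0, w=0, u=0, v=0

2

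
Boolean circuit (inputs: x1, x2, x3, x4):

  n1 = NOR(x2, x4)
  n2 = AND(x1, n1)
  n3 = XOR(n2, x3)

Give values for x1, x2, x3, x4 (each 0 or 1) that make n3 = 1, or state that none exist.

n3 = XOR(n2, x3) must be 1, so n2 and x3 differ.
Check with x1=1, x2=0, x3=1, x4=1:
n1 = NOR(x2, x4) = NOR(0, 1) = 0
n2 = AND(x1, n1) = AND(1, 0) = 0
n3 = XOR(n2, x3) = XOR(0, 1) = 1
So n3 = 1 as required.

x1=1, x2=0, x3=1, x4=1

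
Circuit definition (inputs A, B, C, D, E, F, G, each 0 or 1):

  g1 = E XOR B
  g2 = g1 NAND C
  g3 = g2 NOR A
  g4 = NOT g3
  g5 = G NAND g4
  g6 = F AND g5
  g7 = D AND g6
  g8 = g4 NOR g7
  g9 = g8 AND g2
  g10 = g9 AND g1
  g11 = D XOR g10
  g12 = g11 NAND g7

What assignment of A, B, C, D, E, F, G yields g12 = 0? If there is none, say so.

A=0, B=0, C=1, D=1, E=1, F=1, G=1

Check with A=0, B=0, C=1, D=1, E=1, F=1, G=1:
g1 = E XOR B = 1 XOR 0 = 1
g2 = g1 NAND C = 1 NAND 1 = 0
g3 = g2 NOR A = 0 NOR 0 = 1
g4 = NOT g3 = NOT 1 = 0
g5 = G NAND g4 = 1 NAND 0 = 1
g6 = F AND g5 = 1 AND 1 = 1
g7 = D AND g6 = 1 AND 1 = 1
g8 = g4 NOR g7 = 0 NOR 1 = 0
g9 = g8 AND g2 = 0 AND 0 = 0
g10 = g9 AND g1 = 0 AND 1 = 0
g11 = D XOR g10 = 1 XOR 0 = 1
g12 = g11 NAND g7 = 1 NAND 1 = 0
So g12 = 0 as required.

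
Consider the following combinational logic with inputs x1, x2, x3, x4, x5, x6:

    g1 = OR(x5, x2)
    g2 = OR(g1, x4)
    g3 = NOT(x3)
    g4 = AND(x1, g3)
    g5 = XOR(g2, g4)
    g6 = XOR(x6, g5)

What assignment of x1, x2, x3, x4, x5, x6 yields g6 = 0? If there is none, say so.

g6 = XOR(x6, g5) must be 0, so x6 and g5 are equal.
Check with x1=0, x2=1, x3=1, x4=1, x5=1, x6=1:
g1 = OR(x5, x2) = OR(1, 1) = 1
g2 = OR(g1, x4) = OR(1, 1) = 1
g3 = NOT(x3) = NOT 1 = 0
g4 = AND(x1, g3) = AND(0, 0) = 0
g5 = XOR(g2, g4) = XOR(1, 0) = 1
g6 = XOR(x6, g5) = XOR(1, 1) = 0
So g6 = 0 as required.

x1=0, x2=1, x3=1, x4=1, x5=1, x6=1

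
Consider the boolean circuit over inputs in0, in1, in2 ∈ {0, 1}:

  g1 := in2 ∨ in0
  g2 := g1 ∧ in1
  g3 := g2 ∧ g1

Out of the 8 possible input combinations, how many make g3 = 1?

3

g3 = g2 ∧ g1 must be 1, so both g2 = 1 and g1 = 1.
g2 = g1 ∧ in1 must be 1, so both g1 = 1 and in1 = 1.
Satisfying assignments:
  in0=0, in1=1, in2=1
  in0=1, in1=1, in2=0
  in0=1, in1=1, in2=1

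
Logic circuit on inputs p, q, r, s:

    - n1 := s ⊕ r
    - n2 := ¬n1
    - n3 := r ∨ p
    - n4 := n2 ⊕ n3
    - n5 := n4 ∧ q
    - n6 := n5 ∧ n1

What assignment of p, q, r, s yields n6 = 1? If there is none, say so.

n6 = n5 ∧ n1 must be 1, so both n5 = 1 and n1 = 1.
n5 = n4 ∧ q must be 1, so both n4 = 1 and q = 1.
n1 = s ⊕ r must be 1, so s and r differ.
Check with p=1 q=1 r=0 s=1:
n1 = s ⊕ r = 1 ⊕ 0 = 1
n2 = ¬n1 = ¬1 = 0
n3 = r ∨ p = 0 ∨ 1 = 1
n4 = n2 ⊕ n3 = 0 ⊕ 1 = 1
n5 = n4 ∧ q = 1 ∧ 1 = 1
n6 = n5 ∧ n1 = 1 ∧ 1 = 1
So n6 = 1 as required.

p=1 q=1 r=0 s=1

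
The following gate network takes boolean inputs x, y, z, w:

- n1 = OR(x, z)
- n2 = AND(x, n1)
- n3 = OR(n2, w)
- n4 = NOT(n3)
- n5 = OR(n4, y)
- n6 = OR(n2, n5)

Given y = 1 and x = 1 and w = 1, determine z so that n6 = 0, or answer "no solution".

With y = 1 and x = 1 and w = 1 fixed, none of the 2 settings of z give n6 = 0.
For example, with z=0:
n1 = OR(x, z) = OR(1, 0) = 1
n2 = AND(x, n1) = AND(1, 1) = 1
n3 = OR(n2, w) = OR(1, 1) = 1
n4 = NOT(n3) = NOT 1 = 0
n5 = OR(n4, y) = OR(0, 1) = 1
n6 = OR(n2, n5) = OR(1, 1) = 1
giving n6 = 1 ≠ 0.

no solution exists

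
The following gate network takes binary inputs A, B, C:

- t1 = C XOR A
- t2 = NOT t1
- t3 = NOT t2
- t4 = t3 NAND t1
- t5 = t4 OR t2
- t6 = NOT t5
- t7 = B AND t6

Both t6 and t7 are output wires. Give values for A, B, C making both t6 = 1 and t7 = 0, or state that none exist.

Check with A=0, B=0, C=1:
t1 = C XOR A = 1 XOR 0 = 1
t2 = NOT t1 = NOT 1 = 0
t3 = NOT t2 = NOT 0 = 1
t4 = t3 NAND t1 = 1 NAND 1 = 0
t5 = t4 OR t2 = 0 OR 0 = 0
t6 = NOT t5 = NOT 0 = 1
t7 = B AND t6 = 0 AND 1 = 0
So t6 = 1 and t7 = 0.

A=0, B=0, C=1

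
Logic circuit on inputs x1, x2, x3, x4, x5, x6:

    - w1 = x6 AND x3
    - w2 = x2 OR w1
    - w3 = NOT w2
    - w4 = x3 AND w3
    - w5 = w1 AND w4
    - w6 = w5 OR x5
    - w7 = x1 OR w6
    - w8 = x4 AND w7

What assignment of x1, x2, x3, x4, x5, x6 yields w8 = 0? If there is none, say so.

x1=1, x2=1, x3=1, x4=0, x5=1, x6=0

w8 = x4 AND w7 must be 0, so at least one of x4, w7 is 0.
Check with x1=1, x2=1, x3=1, x4=0, x5=1, x6=0:
w1 = x6 AND x3 = 0 AND 1 = 0
w2 = x2 OR w1 = 1 OR 0 = 1
w3 = NOT w2 = NOT 1 = 0
w4 = x3 AND w3 = 1 AND 0 = 0
w5 = w1 AND w4 = 0 AND 0 = 0
w6 = w5 OR x5 = 0 OR 1 = 1
w7 = x1 OR w6 = 1 OR 1 = 1
w8 = x4 AND w7 = 0 AND 1 = 0
So w8 = 0 as required.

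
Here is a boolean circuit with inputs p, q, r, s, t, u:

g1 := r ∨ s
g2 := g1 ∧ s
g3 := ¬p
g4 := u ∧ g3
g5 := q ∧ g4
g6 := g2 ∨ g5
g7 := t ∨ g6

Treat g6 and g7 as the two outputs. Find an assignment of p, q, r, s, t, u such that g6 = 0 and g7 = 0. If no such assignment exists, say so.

Check with p=0, q=1, r=1, s=0, t=0, u=0:
g1 = r ∨ s = 1 ∨ 0 = 1
g2 = g1 ∧ s = 1 ∧ 0 = 0
g3 = ¬p = ¬0 = 1
g4 = u ∧ g3 = 0 ∧ 1 = 0
g5 = q ∧ g4 = 1 ∧ 0 = 0
g6 = g2 ∨ g5 = 0 ∨ 0 = 0
g7 = t ∨ g6 = 0 ∨ 0 = 0
So g6 = 0 and g7 = 0.

p=0, q=1, r=1, s=0, t=0, u=0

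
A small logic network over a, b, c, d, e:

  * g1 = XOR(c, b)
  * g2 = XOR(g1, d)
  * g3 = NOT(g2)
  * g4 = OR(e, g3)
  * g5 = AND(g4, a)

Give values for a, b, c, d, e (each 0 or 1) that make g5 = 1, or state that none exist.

a=1, b=0, c=1, d=1, e=0

g5 = AND(g4, a) must be 1, so both g4 = 1 and a = 1.
g4 = OR(e, g3) must be 1, so at least one of e, g3 is 1.
Check with a=1, b=0, c=1, d=1, e=0:
g1 = XOR(c, b) = XOR(1, 0) = 1
g2 = XOR(g1, d) = XOR(1, 1) = 0
g3 = NOT(g2) = NOT 0 = 1
g4 = OR(e, g3) = OR(0, 1) = 1
g5 = AND(g4, a) = AND(1, 1) = 1
So g5 = 1 as required.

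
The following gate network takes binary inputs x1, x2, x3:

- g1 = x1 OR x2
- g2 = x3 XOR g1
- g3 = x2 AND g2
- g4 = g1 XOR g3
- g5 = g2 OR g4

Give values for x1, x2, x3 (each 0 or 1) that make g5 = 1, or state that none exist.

x1=1, x2=1, x3=0

g5 = g2 OR g4 must be 1, so at least one of g2, g4 is 1.
Check with x1=1, x2=1, x3=0:
g1 = x1 OR x2 = 1 OR 1 = 1
g2 = x3 XOR g1 = 0 XOR 1 = 1
g3 = x2 AND g2 = 1 AND 1 = 1
g4 = g1 XOR g3 = 1 XOR 1 = 0
g5 = g2 OR g4 = 1 OR 0 = 1
So g5 = 1 as required.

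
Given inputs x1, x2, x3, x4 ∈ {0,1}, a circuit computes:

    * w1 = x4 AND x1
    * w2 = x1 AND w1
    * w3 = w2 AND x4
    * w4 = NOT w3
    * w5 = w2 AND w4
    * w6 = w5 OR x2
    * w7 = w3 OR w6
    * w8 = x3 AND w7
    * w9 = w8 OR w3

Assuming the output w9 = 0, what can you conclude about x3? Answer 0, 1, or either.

Both values of x3 occur among assignments with w9 = 0:
  x3=0: x1=0, x2=0, x3=0, x4=0
  x3=1: x1=0, x2=0, x3=1, x4=0

either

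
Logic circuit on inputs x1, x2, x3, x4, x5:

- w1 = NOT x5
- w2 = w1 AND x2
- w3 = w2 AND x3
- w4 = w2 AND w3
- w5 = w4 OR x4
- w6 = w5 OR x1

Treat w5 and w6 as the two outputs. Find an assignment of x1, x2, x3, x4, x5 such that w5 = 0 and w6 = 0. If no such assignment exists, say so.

Check with x1=0 x2=1 x3=0 x4=0 x5=1:
w1 = NOT x5 = NOT 1 = 0
w2 = w1 AND x2 = 0 AND 1 = 0
w3 = w2 AND x3 = 0 AND 0 = 0
w4 = w2 AND w3 = 0 AND 0 = 0
w5 = w4 OR x4 = 0 OR 0 = 0
w6 = w5 OR x1 = 0 OR 0 = 0
So w5 = 0 and w6 = 0.

x1=0 x2=1 x3=0 x4=0 x5=1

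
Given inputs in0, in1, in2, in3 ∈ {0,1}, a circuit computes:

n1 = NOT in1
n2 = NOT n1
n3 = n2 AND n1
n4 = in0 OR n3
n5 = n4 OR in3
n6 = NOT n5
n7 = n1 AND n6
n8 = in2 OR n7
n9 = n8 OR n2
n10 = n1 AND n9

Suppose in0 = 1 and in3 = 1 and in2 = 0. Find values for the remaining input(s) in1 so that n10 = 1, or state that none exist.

With in0 = 1 and in3 = 1 and in2 = 0 fixed, none of the 2 settings of in1 give n10 = 1.
For example, with in1=0:
n1 = NOT in1 = NOT 0 = 1
n2 = NOT n1 = NOT 1 = 0
n3 = n2 AND n1 = 0 AND 1 = 0
n4 = in0 OR n3 = 1 OR 0 = 1
n5 = n4 OR in3 = 1 OR 1 = 1
n6 = NOT n5 = NOT 1 = 0
n7 = n1 AND n6 = 1 AND 0 = 0
n8 = in2 OR n7 = 0 OR 0 = 0
n9 = n8 OR n2 = 0 OR 0 = 0
n10 = n1 AND n9 = 1 AND 0 = 0
giving n10 = 0 ≠ 1.

no solution exists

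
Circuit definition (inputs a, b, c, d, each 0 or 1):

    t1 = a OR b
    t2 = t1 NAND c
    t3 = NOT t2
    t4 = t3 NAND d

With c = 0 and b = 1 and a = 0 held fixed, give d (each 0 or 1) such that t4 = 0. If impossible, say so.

With c = 0 and b = 1 and a = 0 fixed, none of the 2 settings of d give t4 = 0.
For example, with d=1:
t1 = a OR b = 0 OR 1 = 1
t2 = t1 NAND c = 1 NAND 0 = 1
t3 = NOT t2 = NOT 1 = 0
t4 = t3 NAND d = 0 NAND 1 = 1
giving t4 = 1 ≠ 0.

no solution exists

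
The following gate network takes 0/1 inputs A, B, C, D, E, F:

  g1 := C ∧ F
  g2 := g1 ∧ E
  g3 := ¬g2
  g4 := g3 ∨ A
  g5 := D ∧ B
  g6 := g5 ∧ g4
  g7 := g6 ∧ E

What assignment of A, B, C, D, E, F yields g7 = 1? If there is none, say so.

A=1, B=1, C=0, D=1, E=1, F=1

g7 = g6 ∧ E must be 1, so both g6 = 1 and E = 1.
Check with A=1, B=1, C=0, D=1, E=1, F=1:
g1 = C ∧ F = 0 ∧ 1 = 0
g2 = g1 ∧ E = 0 ∧ 1 = 0
g3 = ¬g2 = ¬0 = 1
g4 = g3 ∨ A = 1 ∨ 1 = 1
g5 = D ∧ B = 1 ∧ 1 = 1
g6 = g5 ∧ g4 = 1 ∧ 1 = 1
g7 = g6 ∧ E = 1 ∧ 1 = 1
So g7 = 1 as required.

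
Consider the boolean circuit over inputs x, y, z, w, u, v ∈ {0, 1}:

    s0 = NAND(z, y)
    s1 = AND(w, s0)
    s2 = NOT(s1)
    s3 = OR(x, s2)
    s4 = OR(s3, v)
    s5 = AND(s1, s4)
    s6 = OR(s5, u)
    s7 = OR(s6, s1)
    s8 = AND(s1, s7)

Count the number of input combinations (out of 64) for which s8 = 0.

s8 = AND(s1, s7) must be 0, so at least one of s1, s7 is 0.
Enumerating the 64 input combinations, 40 give s8 = 0 and 24 give s8 = 1.

40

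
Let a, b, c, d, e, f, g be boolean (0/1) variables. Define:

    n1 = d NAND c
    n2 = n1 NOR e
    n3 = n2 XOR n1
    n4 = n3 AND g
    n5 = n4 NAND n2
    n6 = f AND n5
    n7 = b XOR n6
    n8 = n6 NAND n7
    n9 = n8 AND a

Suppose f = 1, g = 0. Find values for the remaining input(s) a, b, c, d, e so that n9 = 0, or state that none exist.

n9 = n8 AND a must be 0, so at least one of n8, a is 0.
Check with f = 1, g = 0 and a=1, b=0, c=1, d=0, e=1:
n1 = d NAND c = 0 NAND 1 = 1
n2 = n1 NOR e = 1 NOR 1 = 0
n3 = n2 XOR n1 = 0 XOR 1 = 1
n4 = n3 AND g = 1 AND 0 = 0
n5 = n4 NAND n2 = 0 NAND 0 = 1
n6 = f AND n5 = 1 AND 1 = 1
n7 = b XOR n6 = 0 XOR 1 = 1
n8 = n6 NAND n7 = 1 NAND 1 = 0
n9 = n8 AND a = 0 AND 1 = 0
So n9 = 0.

a=1, b=0, c=1, d=0, e=1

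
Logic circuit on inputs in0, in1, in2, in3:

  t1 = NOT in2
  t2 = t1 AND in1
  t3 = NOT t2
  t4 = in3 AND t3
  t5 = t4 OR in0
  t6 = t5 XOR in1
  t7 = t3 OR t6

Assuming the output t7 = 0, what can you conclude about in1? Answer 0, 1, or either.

1

t7 = t3 OR t6 must be 0, so both t3 = 0 and t6 = 0.
t3 = NOT t2 must be 0, so t2 = 1.
t6 = t5 XOR in1 must be 0, so t5 and in1 are equal.
Every assignment with t7 = 0 has in1 = 1; there are 2 such assignment(s).
  in0=1, in1=1, in2=0, in3=0
  in0=1, in1=1, in2=0, in3=1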